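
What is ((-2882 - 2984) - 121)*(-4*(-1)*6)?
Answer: -143688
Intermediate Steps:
((-2882 - 2984) - 121)*(-4*(-1)*6) = (-5866 - 121)*(4*6) = -5987*24 = -143688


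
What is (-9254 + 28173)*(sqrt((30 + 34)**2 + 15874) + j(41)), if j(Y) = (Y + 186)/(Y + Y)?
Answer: 4294613/82 + 18919*sqrt(19970) ≈ 2.7259e+6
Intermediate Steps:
j(Y) = (186 + Y)/(2*Y) (j(Y) = (186 + Y)/((2*Y)) = (186 + Y)*(1/(2*Y)) = (186 + Y)/(2*Y))
(-9254 + 28173)*(sqrt((30 + 34)**2 + 15874) + j(41)) = (-9254 + 28173)*(sqrt((30 + 34)**2 + 15874) + (1/2)*(186 + 41)/41) = 18919*(sqrt(64**2 + 15874) + (1/2)*(1/41)*227) = 18919*(sqrt(4096 + 15874) + 227/82) = 18919*(sqrt(19970) + 227/82) = 18919*(227/82 + sqrt(19970)) = 4294613/82 + 18919*sqrt(19970)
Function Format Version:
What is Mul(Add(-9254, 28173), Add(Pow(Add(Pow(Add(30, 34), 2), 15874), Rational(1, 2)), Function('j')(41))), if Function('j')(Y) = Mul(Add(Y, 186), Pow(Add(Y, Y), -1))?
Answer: Add(Rational(4294613, 82), Mul(18919, Pow(19970, Rational(1, 2)))) ≈ 2.7259e+6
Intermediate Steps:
Function('j')(Y) = Mul(Rational(1, 2), Pow(Y, -1), Add(186, Y)) (Function('j')(Y) = Mul(Add(186, Y), Pow(Mul(2, Y), -1)) = Mul(Add(186, Y), Mul(Rational(1, 2), Pow(Y, -1))) = Mul(Rational(1, 2), Pow(Y, -1), Add(186, Y)))
Mul(Add(-9254, 28173), Add(Pow(Add(Pow(Add(30, 34), 2), 15874), Rational(1, 2)), Function('j')(41))) = Mul(Add(-9254, 28173), Add(Pow(Add(Pow(Add(30, 34), 2), 15874), Rational(1, 2)), Mul(Rational(1, 2), Pow(41, -1), Add(186, 41)))) = Mul(18919, Add(Pow(Add(Pow(64, 2), 15874), Rational(1, 2)), Mul(Rational(1, 2), Rational(1, 41), 227))) = Mul(18919, Add(Pow(Add(4096, 15874), Rational(1, 2)), Rational(227, 82))) = Mul(18919, Add(Pow(19970, Rational(1, 2)), Rational(227, 82))) = Mul(18919, Add(Rational(227, 82), Pow(19970, Rational(1, 2)))) = Add(Rational(4294613, 82), Mul(18919, Pow(19970, Rational(1, 2))))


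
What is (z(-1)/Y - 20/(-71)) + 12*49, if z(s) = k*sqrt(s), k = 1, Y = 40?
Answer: 41768/71 + I/40 ≈ 588.28 + 0.025*I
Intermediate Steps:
z(s) = sqrt(s) (z(s) = 1*sqrt(s) = sqrt(s))
(z(-1)/Y - 20/(-71)) + 12*49 = (sqrt(-1)/40 - 20/(-71)) + 12*49 = (I*(1/40) - 20*(-1/71)) + 588 = (I/40 + 20/71) + 588 = (20/71 + I/40) + 588 = 41768/71 + I/40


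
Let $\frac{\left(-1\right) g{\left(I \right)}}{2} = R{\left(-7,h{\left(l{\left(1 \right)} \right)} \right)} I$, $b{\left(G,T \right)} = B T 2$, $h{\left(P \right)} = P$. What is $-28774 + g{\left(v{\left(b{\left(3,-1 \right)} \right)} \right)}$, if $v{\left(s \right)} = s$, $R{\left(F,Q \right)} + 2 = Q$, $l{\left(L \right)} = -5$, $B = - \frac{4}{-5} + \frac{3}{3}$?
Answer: $- \frac{144122}{5} \approx -28824.0$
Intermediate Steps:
$B = \frac{9}{5}$ ($B = \left(-4\right) \left(- \frac{1}{5}\right) + 3 \cdot \frac{1}{3} = \frac{4}{5} + 1 = \frac{9}{5} \approx 1.8$)
$R{\left(F,Q \right)} = -2 + Q$
$b{\left(G,T \right)} = \frac{18 T}{5}$ ($b{\left(G,T \right)} = \frac{9 T}{5} \cdot 2 = \frac{18 T}{5}$)
$g{\left(I \right)} = 14 I$ ($g{\left(I \right)} = - 2 \left(-2 - 5\right) I = - 2 \left(- 7 I\right) = 14 I$)
$-28774 + g{\left(v{\left(b{\left(3,-1 \right)} \right)} \right)} = -28774 + 14 \cdot \frac{18}{5} \left(-1\right) = -28774 + 14 \left(- \frac{18}{5}\right) = -28774 - \frac{252}{5} = - \frac{144122}{5}$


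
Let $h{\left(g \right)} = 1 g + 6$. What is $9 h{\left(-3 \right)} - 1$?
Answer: $26$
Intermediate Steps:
$h{\left(g \right)} = 6 + g$ ($h{\left(g \right)} = g + 6 = 6 + g$)
$9 h{\left(-3 \right)} - 1 = 9 \left(6 - 3\right) - 1 = 9 \cdot 3 - 1 = 27 - 1 = 26$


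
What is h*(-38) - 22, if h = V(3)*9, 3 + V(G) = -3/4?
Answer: 2521/2 ≈ 1260.5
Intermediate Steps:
V(G) = -15/4 (V(G) = -3 - 3/4 = -15/4)
h = -135/4 (h = -15/4*9 = -135/4 ≈ -33.750)
h*(-38) - 22 = -135/4*(-38) - 22 = 2565/2 - 22 = 2521/2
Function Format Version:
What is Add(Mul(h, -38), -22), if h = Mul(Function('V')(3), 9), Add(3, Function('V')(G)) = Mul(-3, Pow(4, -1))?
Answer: Rational(2521, 2) ≈ 1260.5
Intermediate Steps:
Function('V')(G) = Rational(-15, 4) (Function('V')(G) = Add(-3, Mul(-3, Pow(4, -1))) = Add(-3, Mul(-3, Rational(1, 4))) = Add(-3, Rational(-3, 4)) = Rational(-15, 4))
h = Rational(-135, 4) (h = Mul(Rational(-15, 4), 9) = Rational(-135, 4) ≈ -33.750)
Add(Mul(h, -38), -22) = Add(Mul(Rational(-135, 4), -38), -22) = Add(Rational(2565, 2), -22) = Rational(2521, 2)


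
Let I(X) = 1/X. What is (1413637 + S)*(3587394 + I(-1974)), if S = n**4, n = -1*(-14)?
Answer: 10282736196595015/1974 ≈ 5.2091e+12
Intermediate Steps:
n = 14
S = 38416 (S = 14**4 = 38416)
(1413637 + S)*(3587394 + I(-1974)) = (1413637 + 38416)*(3587394 + 1/(-1974)) = 1452053*(3587394 - 1/1974) = 1452053*(7081515755/1974) = 10282736196595015/1974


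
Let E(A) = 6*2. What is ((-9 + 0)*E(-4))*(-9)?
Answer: 972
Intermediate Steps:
E(A) = 12
((-9 + 0)*E(-4))*(-9) = ((-9 + 0)*12)*(-9) = -9*12*(-9) = -108*(-9) = 972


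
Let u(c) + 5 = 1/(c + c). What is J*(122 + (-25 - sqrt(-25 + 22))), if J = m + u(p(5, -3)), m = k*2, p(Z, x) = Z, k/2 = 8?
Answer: 26287/10 - 271*I*sqrt(3)/10 ≈ 2628.7 - 46.939*I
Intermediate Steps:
k = 16 (k = 2*8 = 16)
u(c) = -5 + 1/(2*c) (u(c) = -5 + 1/(c + c) = -5 + 1/(2*c))
m = 32 (m = 16*2 = 32)
J = 271/10 (J = 32 + (-5 + (1/2)/5) = 32 + (-5 + (1/2)*(1/5)) = 32 + (-5 + 1/10) = 32 - 49/10 = 271/10 ≈ 27.100)
J*(122 + (-25 - sqrt(-25 + 22))) = 271*(122 + (-25 - sqrt(-25 + 22)))/10 = 271*(122 + (-25 - sqrt(-3)))/10 = 271*(122 + (-25 - I*sqrt(3)))/10 = 271*(97 - I*sqrt(3))/10 = 26287/10 - 271*I*sqrt(3)/10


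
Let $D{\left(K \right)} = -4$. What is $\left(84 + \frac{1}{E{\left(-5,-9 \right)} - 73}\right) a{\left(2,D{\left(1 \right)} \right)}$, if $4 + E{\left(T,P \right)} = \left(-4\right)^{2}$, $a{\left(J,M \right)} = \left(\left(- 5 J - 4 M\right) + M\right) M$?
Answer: $- \frac{40984}{61} \approx -671.87$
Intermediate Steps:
$a{\left(J,M \right)} = M \left(- 5 J - 3 M\right)$ ($a{\left(J,M \right)} = \left(- 5 J - 3 M\right) M = M \left(- 5 J - 3 M\right)$)
$E{\left(T,P \right)} = 12$ ($E{\left(T,P \right)} = -4 + \left(-4\right)^{2} = -4 + 16 = 12$)
$\left(84 + \frac{1}{E{\left(-5,-9 \right)} - 73}\right) a{\left(2,D{\left(1 \right)} \right)} = \left(84 + \frac{1}{12 - 73}\right) \left(\left(-1\right) \left(-4\right) \left(3 \left(-4\right) + 5 \cdot 2\right)\right) = \left(84 + \frac{1}{12 - 73}\right) \left(\left(-1\right) \left(-4\right) \left(-12 + 10\right)\right) = \left(84 + \frac{1}{-61}\right) \left(\left(-1\right) \left(-4\right) \left(-2\right)\right) = \left(84 - \frac{1}{61}\right) \left(-8\right) = \frac{5123}{61} \left(-8\right) = - \frac{40984}{61}$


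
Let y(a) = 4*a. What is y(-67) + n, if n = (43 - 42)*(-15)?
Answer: -283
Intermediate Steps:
n = -15 (n = 1*(-15) = -15)
y(-67) + n = 4*(-67) - 15 = -268 - 15 = -283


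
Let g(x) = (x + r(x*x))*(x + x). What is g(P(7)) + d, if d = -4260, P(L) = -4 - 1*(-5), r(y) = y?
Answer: -4256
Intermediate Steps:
P(L) = 1 (P(L) = -4 + 5 = 1)
g(x) = 2*x*(x + x**2) (g(x) = (x + x*x)*(x + x) = (x + x**2)*(2*x) = 2*x*(x + x**2))
g(P(7)) + d = 2*1**2*(1 + 1) - 4260 = 2*1*2 - 4260 = 4 - 4260 = -4256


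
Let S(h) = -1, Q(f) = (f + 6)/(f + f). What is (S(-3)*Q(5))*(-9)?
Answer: 99/10 ≈ 9.9000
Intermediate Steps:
Q(f) = (6 + f)/(2*f) (Q(f) = (6 + f)/((2*f)) = (6 + f)*(1/(2*f)) = (6 + f)/(2*f))
(S(-3)*Q(5))*(-9) = -(6 + 5)/(2*5)*(-9) = -11/(2*5)*(-9) = -1*11/10*(-9) = -11/10*(-9) = 99/10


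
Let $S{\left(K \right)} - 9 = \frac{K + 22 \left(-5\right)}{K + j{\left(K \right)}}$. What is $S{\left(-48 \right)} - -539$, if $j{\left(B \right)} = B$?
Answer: $\frac{26383}{48} \approx 549.65$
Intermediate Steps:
$S{\left(K \right)} = 9 + \frac{-110 + K}{2 K}$ ($S{\left(K \right)} = 9 + \frac{K + 22 \left(-5\right)}{K + K} = 9 + \frac{K - 110}{2 K} = 9 + \left(-110 + K\right) \frac{1}{2 K} = 9 + \frac{-110 + K}{2 K}$)
$S{\left(-48 \right)} - -539 = \left(\frac{19}{2} - \frac{55}{-48}\right) - -539 = \left(\frac{19}{2} - - \frac{55}{48}\right) + 539 = \left(\frac{19}{2} + \frac{55}{48}\right) + 539 = \frac{511}{48} + 539 = \frac{26383}{48}$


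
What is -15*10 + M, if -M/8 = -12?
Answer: -54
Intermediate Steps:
M = 96 (M = -8*(-12) = 96)
-15*10 + M = -15*10 + 96 = -150 + 96 = -54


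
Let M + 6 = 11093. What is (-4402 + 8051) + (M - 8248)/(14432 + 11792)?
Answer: 95694215/26224 ≈ 3649.1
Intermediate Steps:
M = 11087 (M = -6 + 11093 = 11087)
(-4402 + 8051) + (M - 8248)/(14432 + 11792) = (-4402 + 8051) + (11087 - 8248)/(14432 + 11792) = 3649 + 2839/26224 = 95694215/26224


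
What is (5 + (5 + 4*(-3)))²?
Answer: 4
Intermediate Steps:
(5 + (5 + 4*(-3)))² = (5 + (5 - 12))² = (5 - 7)² = (-2)² = 4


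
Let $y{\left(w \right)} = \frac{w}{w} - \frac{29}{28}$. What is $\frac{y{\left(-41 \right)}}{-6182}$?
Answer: $\frac{1}{173096} \approx 5.7771 \cdot 10^{-6}$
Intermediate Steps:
$y{\left(w \right)} = - \frac{1}{28}$ ($y{\left(w \right)} = 1 - \frac{29}{28} = - \frac{1}{28}$)
$\frac{y{\left(-41 \right)}}{-6182} = - \frac{1}{28 \left(-6182\right)} = \left(- \frac{1}{28}\right) \left(- \frac{1}{6182}\right) = \frac{1}{173096}$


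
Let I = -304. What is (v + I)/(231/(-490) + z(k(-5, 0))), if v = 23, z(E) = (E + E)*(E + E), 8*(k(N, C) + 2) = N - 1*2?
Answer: -157360/18251 ≈ -8.6220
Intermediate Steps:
k(N, C) = -9/4 + N/8 (k(N, C) = -2 + (N - 1*2)/8 = -2 + (N - 2)/8 = -2 + (-2 + N)/8 = -2 + (-¼ + N/8) = -9/4 + N/8)
z(E) = 4*E² (z(E) = (2*E)*(2*E) = 4*E²)
(v + I)/(231/(-490) + z(k(-5, 0))) = (23 - 304)/(231/(-490) + 4*(-9/4 + (⅛)*(-5))²) = -281/(231*(-1/490) + 4*(-9/4 - 5/8)²) = -281/(-33/70 + 4*(-23/8)²) = -281/(-33/70 + 4*(529/64)) = -281/(-33/70 + 529/16) = -281/18251/560 = -281*560/18251 = -157360/18251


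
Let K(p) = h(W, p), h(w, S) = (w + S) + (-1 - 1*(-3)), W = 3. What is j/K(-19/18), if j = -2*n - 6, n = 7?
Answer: -360/71 ≈ -5.0704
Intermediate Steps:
j = -20 (j = -2*7 - 6 = -14 - 6 = -20)
h(w, S) = 2 + S + w (h(w, S) = (S + w) + (-1 + 3) = (S + w) + 2 = 2 + S + w)
K(p) = 5 + p (K(p) = 2 + p + 3 = 5 + p)
j/K(-19/18) = -20/(5 - 19/18) = -20/71/18 = -20*18/71 = -360/71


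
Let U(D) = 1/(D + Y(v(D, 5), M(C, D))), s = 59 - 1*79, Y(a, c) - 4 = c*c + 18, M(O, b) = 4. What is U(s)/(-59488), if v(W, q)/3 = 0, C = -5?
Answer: -1/1070784 ≈ -9.3390e-7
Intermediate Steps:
v(W, q) = 0 (v(W, q) = 3*0 = 0)
Y(a, c) = 22 + c**2 (Y(a, c) = 4 + (c*c + 18) = 4 + (c**2 + 18) = 4 + (18 + c**2) = 22 + c**2)
s = -20 (s = 59 - 79 = -20)
U(D) = 1/(38 + D) (U(D) = 1/(D + (22 + 4**2)) = 1/(D + (22 + 16)) = 1/(D + 38) = 1/(38 + D))
U(s)/(-59488) = 1/((38 - 20)*(-59488)) = -1/59488/18 = (1/18)*(-1/59488) = -1/1070784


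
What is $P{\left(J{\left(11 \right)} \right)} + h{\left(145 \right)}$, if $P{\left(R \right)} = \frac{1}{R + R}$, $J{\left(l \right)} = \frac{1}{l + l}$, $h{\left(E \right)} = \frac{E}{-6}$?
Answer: $- \frac{79}{6} \approx -13.167$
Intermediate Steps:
$h{\left(E \right)} = - \frac{E}{6}$ ($h{\left(E \right)} = E \left(- \frac{1}{6}\right) = - \frac{E}{6}$)
$J{\left(l \right)} = \frac{1}{2 l}$
$P{\left(R \right)} = \frac{1}{2 R}$
$P{\left(J{\left(11 \right)} \right)} + h{\left(145 \right)} = \frac{1}{2 \frac{1}{2 \cdot 11}} - \frac{145}{6} = \frac{1}{2 \cdot \frac{1}{2} \cdot \frac{1}{11}} - \frac{145}{6} = \frac{\frac{1}{\frac{1}{22}}}{2} - \frac{145}{6} = \frac{1}{2} \cdot 22 - \frac{145}{6} = 11 - \frac{145}{6} = - \frac{79}{6}$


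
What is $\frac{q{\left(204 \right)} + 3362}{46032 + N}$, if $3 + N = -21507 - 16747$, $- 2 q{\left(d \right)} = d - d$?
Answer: $\frac{3362}{7775} \approx 0.43241$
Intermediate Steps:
$q{\left(d \right)} = 0$ ($q{\left(d \right)} = - \frac{d - d}{2} = \left(- \frac{1}{2}\right) 0 = 0$)
$N = -38257$ ($N = -3 - 38254 = -38257$)
$\frac{q{\left(204 \right)} + 3362}{46032 + N} = \frac{0 + 3362}{46032 - 38257} = \frac{3362}{7775}$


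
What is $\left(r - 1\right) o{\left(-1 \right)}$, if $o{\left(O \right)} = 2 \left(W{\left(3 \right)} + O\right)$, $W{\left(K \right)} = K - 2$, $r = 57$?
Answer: $0$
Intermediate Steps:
$W{\left(K \right)} = -2 + K$
$o{\left(O \right)} = 2 + 2 O$ ($o{\left(O \right)} = 2 \left(\left(-2 + 3\right) + O\right) = 2 \left(1 + O\right) = 2 + 2 O$)
$\left(r - 1\right) o{\left(-1 \right)} = \left(57 - 1\right) \left(2 + 2 \left(-1\right)\right) = 56 \left(2 - 2\right) = 56 \cdot 0 = 0$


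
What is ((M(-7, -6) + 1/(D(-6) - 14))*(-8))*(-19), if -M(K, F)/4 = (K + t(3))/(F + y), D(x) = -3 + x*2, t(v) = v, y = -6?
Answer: -18088/87 ≈ -207.91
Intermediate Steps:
D(x) = -3 + 2*x
M(K, F) = -4*(3 + K)/(-6 + F) (M(K, F) = -4*(K + 3)/(F - 6) = -4*(3 + K)/(-6 + F))
((M(-7, -6) + 1/(D(-6) - 14))*(-8))*(-19) = ((4*(-3 - 1*(-7))/(-6 - 6) + 1/((-3 + 2*(-6)) - 14))*(-8))*(-19) = ((4*(-3 + 7)/(-12) + 1/((-3 - 12) - 14))*(-8))*(-19) = ((4*(-1/12)*4 + 1/(-15 - 14))*(-8))*(-19) = ((-4/3 + 1/(-29))*(-8))*(-19) = ((-4/3 - 1/29)*(-8))*(-19) = -119/87*(-8)*(-19) = (952/87)*(-19) = -18088/87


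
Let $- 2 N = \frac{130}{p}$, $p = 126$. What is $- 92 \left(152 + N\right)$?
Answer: $- \frac{878002}{63} \approx -13937.0$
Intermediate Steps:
$N = - \frac{65}{126}$ ($N = - \frac{130 \cdot \frac{1}{126}}{2} = \left(- \frac{1}{2}\right) \frac{65}{63} = - \frac{65}{126} \approx -0.51587$)
$- 92 \left(152 + N\right) = - 92 \left(152 - \frac{65}{126}\right) = \left(-92\right) \frac{19087}{126} = - \frac{878002}{63}$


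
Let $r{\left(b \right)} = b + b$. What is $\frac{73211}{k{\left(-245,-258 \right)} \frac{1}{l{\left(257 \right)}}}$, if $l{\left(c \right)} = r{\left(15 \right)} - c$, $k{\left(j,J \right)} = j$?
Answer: $\frac{16618897}{245} \approx 67832.0$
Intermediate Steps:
$r{\left(b \right)} = 2 b$
$l{\left(c \right)} = 30 - c$ ($l{\left(c \right)} = 2 \cdot 15 - c = 30 - c$)
$\frac{73211}{k{\left(-245,-258 \right)} \frac{1}{l{\left(257 \right)}}} = \frac{73211}{\left(-245\right) \frac{1}{30 - 257}} = \frac{73211}{\left(-245\right) \frac{1}{-227}} = \frac{73211}{\left(-245\right) \left(- \frac{1}{227}\right)} = \frac{73211}{\frac{245}{227}} = 73211 \cdot \frac{227}{245} = \frac{16618897}{245}$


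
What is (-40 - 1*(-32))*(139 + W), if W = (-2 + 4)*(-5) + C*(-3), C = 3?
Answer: -960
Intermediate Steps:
W = -19 (W = (-2 + 4)*(-5) + 3*(-3) = 2*(-5) - 9 = -10 - 9 = -19)
(-40 - 1*(-32))*(139 + W) = (-40 - 1*(-32))*(139 - 19) = (-40 + 32)*120 = -8*120 = -960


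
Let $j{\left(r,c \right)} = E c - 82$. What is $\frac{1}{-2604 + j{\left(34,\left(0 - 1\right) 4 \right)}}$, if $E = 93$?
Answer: $- \frac{1}{3058} \approx -0.00032701$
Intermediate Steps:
$j{\left(r,c \right)} = -82 + 93 c$ ($j{\left(r,c \right)} = 93 c - 82 = -82 + 93 c$)
$\frac{1}{-2604 + j{\left(34,\left(0 - 1\right) 4 \right)}} = \frac{1}{-2604 + \left(-82 + 93 \left(0 - 1\right) 4\right)} = \frac{1}{-2604 + \left(-82 + 93 \left(\left(-1\right) 4\right)\right)} = \frac{1}{-2604 + \left(-82 + 93 \left(-4\right)\right)} = \frac{1}{-2604 - 454} = \frac{1}{-3058} = - \frac{1}{3058}$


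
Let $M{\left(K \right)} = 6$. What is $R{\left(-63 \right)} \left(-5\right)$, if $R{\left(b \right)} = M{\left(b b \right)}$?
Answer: $-30$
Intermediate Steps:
$R{\left(b \right)} = 6$
$R{\left(-63 \right)} \left(-5\right) = 6 \left(-5\right) = -30$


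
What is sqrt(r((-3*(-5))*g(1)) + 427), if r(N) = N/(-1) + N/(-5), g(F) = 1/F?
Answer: sqrt(409) ≈ 20.224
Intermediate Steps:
g(F) = 1/F
r(N) = -6*N/5 (r(N) = N*(-1) + N*(-1/5) = -N - N/5 = -6*N/5)
sqrt(r((-3*(-5))*g(1)) + 427) = sqrt(-6*(-3*(-5))/(5*1) + 427) = sqrt(-18 + 427) = sqrt(409)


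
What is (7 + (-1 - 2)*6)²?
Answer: 121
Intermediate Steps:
(7 + (-1 - 2)*6)² = (7 - 3*6)² = (7 - 18)² = (-11)² = 121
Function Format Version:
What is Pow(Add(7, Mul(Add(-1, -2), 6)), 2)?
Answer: 121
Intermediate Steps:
Pow(Add(7, Mul(Add(-1, -2), 6)), 2) = Pow(Add(7, Mul(-3, 6)), 2) = Pow(Add(7, -18), 2) = Pow(-11, 2) = 121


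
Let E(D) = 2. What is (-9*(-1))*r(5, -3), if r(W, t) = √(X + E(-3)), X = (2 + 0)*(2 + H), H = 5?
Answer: 36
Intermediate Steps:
X = 14 (X = (2 + 0)*(2 + 5) = 2*7 = 14)
r(W, t) = 4 (r(W, t) = √(14 + 2) = √16 = 4)
(-9*(-1))*r(5, -3) = -9*(-1)*4 = 9*4 = 36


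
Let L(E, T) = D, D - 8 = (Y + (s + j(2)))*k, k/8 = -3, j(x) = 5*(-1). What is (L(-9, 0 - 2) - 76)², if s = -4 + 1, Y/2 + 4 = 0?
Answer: 99856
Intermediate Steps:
Y = -8 (Y = -8 + 2*0 = -8 + 0 = -8)
j(x) = -5
k = -24 (k = 8*(-3) = -24)
s = -3
D = 392 (D = 8 + (-8 + (-3 - 5))*(-24) = 8 + (-8 - 8)*(-24) = 8 - 16*(-24) = 8 + 384 = 392)
L(E, T) = 392
(L(-9, 0 - 2) - 76)² = (392 - 76)² = 316² = 99856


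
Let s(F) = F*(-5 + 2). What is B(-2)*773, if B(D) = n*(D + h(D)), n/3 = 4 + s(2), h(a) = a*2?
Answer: 27828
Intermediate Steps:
s(F) = -3*F (s(F) = F*(-3) = -3*F)
h(a) = 2*a
n = -6 (n = 3*(4 - 3*2) = 3*(4 - 6) = 3*(-2) = -6)
B(D) = -18*D (B(D) = -6*(D + 2*D) = -18*D)
B(-2)*773 = -18*(-2)*773 = 36*773 = 27828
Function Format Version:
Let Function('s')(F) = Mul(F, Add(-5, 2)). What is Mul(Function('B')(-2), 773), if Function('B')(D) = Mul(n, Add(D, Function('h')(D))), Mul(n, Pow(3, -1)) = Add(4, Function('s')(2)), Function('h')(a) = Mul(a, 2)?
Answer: 27828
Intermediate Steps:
Function('s')(F) = Mul(-3, F) (Function('s')(F) = Mul(F, -3) = Mul(-3, F))
Function('h')(a) = Mul(2, a)
n = -6 (n = Mul(3, Add(4, Mul(-3, 2))) = Mul(3, Add(4, -6)) = Mul(3, -2) = -6)
Function('B')(D) = Mul(-18, D) (Function('B')(D) = Mul(-6, Add(D, Mul(2, D))) = Mul(-6, Mul(3, D)) = Mul(-18, D))
Mul(Function('B')(-2), 773) = Mul(Mul(-18, -2), 773) = Mul(36, 773) = 27828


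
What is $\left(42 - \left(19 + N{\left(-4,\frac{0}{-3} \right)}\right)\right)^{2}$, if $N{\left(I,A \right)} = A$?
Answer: $529$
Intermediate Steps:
$\left(42 - \left(19 + N{\left(-4,\frac{0}{-3} \right)}\right)\right)^{2} = \left(42 - \left(19 + \frac{0}{-3}\right)\right)^{2} = \left(42 - \left(19 + 0 \left(- \frac{1}{3}\right)\right)\right)^{2} = \left(42 - 19\right)^{2} = 23^{2} = 529$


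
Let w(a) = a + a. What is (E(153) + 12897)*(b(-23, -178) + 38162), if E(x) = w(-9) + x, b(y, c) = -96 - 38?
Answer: 495580896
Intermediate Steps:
w(a) = 2*a
b(y, c) = -134
E(x) = -18 + x (E(x) = 2*(-9) + x = -18 + x)
(E(153) + 12897)*(b(-23, -178) + 38162) = ((-18 + 153) + 12897)*(-134 + 38162) = (135 + 12897)*38028 = 13032*38028 = 495580896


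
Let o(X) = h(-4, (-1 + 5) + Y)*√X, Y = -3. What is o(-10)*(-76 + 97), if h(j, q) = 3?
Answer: 63*I*√10 ≈ 199.22*I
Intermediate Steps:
o(X) = 3*√X
o(-10)*(-76 + 97) = (3*√(-10))*(-76 + 97) = (3*(I*√10))*21 = (3*I*√10)*21 = 63*I*√10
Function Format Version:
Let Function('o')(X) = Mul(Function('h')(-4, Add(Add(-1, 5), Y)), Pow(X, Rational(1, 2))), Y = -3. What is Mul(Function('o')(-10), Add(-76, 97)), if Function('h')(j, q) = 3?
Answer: Mul(63, I, Pow(10, Rational(1, 2))) ≈ Mul(199.22, I)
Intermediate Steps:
Function('o')(X) = Mul(3, Pow(X, Rational(1, 2)))
Mul(Function('o')(-10), Add(-76, 97)) = Mul(Mul(3, Pow(-10, Rational(1, 2))), Add(-76, 97)) = Mul(Mul(3, Mul(I, Pow(10, Rational(1, 2)))), 21) = Mul(Mul(3, I, Pow(10, Rational(1, 2))), 21) = Mul(63, I, Pow(10, Rational(1, 2)))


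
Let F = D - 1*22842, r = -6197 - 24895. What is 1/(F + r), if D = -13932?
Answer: -1/67866 ≈ -1.4735e-5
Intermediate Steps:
r = -31092
F = -36774 (F = -13932 - 1*22842 = -13932 - 22842 = -36774)
1/(F + r) = 1/(-36774 - 31092) = 1/(-67866) = -1/67866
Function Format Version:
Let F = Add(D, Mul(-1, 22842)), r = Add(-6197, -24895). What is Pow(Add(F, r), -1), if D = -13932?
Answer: Rational(-1, 67866) ≈ -1.4735e-5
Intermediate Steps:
r = -31092
F = -36774 (F = Add(-13932, Mul(-1, 22842)) = Add(-13932, -22842) = -36774)
Pow(Add(F, r), -1) = Pow(Add(-36774, -31092), -1) = Pow(-67866, -1) = Rational(-1, 67866)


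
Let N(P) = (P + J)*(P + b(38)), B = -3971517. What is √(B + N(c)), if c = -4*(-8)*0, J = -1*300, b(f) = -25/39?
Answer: I*√671153873/13 ≈ 1992.8*I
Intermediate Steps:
b(f) = -25/39 (b(f) = -25*1/39 = -25/39)
J = -300
c = 0 (c = 32*0 = 0)
N(P) = (-300 + P)*(-25/39 + P) (N(P) = (P - 300)*(P - 25/39) = (-300 + P)*(-25/39 + P))
√(B + N(c)) = √(-3971517 + (2500/13 + 0² - 11725/39*0)) = √(-3971517 + (2500/13 + 0 + 0)) = √(-3971517 + 2500/13) = √(-51627221/13) = I*√671153873/13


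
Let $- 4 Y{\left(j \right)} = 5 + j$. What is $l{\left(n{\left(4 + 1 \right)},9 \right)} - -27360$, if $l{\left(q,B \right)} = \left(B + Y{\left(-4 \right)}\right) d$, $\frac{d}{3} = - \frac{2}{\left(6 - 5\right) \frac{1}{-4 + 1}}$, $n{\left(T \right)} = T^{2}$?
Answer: $\frac{55035}{2} \approx 27518.0$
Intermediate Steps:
$Y{\left(j \right)} = - \frac{5}{4} - \frac{j}{4}$ ($Y{\left(j \right)} = - \frac{5 + j}{4} = - \frac{5}{4} - \frac{j}{4}$)
$d = 18$ ($d = 3 \left(- \frac{2}{\left(6 - 5\right) \frac{1}{-4 + 1}}\right) = 3 \left(- \frac{2}{1 \frac{1}{-3}}\right) = 3 \left(- \frac{2}{1 \left(- \frac{1}{3}\right)}\right) = 3 \left(- \frac{2}{- \frac{1}{3}}\right) = 3 \left(\left(-2\right) \left(-3\right)\right) = 3 \cdot 6 = 18$)
$l{\left(q,B \right)} = - \frac{9}{2} + 18 B$ ($l{\left(q,B \right)} = \left(B - \frac{1}{4}\right) 18 = \left(- \frac{1}{4} + B\right) 18 = - \frac{9}{2} + 18 B$)
$l{\left(n{\left(4 + 1 \right)},9 \right)} - -27360 = \left(- \frac{9}{2} + 18 \cdot 9\right) - -27360 = \left(- \frac{9}{2} + 162\right) + 27360 = \frac{315}{2} + 27360 = \frac{55035}{2}$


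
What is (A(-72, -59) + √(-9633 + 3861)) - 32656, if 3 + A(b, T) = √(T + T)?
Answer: -32659 + I*√118 + 2*I*√1443 ≈ -32659.0 + 86.836*I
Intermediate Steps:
A(b, T) = -3 + √2*√T (A(b, T) = -3 + √(T + T) = -3 + √(2*T) = -3 + √2*√T)
(A(-72, -59) + √(-9633 + 3861)) - 32656 = ((-3 + √2*√(-59)) + √(-9633 + 3861)) - 32656 = ((-3 + √2*(I*√59)) + √(-5772)) - 32656 = ((-3 + I*√118) + 2*I*√1443) - 32656 = (-3 + I*√118 + 2*I*√1443) - 32656 = -32659 + I*√118 + 2*I*√1443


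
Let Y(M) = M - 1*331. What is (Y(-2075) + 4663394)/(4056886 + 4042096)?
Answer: 2330494/4049491 ≈ 0.57550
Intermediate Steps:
Y(M) = -331 + M (Y(M) = M - 331 = -331 + M)
(Y(-2075) + 4663394)/(4056886 + 4042096) = ((-331 - 2075) + 4663394)/(4056886 + 4042096) = (-2406 + 4663394)/8098982 = 4660988*(1/8098982) = 2330494/4049491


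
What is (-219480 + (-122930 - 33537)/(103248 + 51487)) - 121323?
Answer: -52734308672/154735 ≈ -3.4080e+5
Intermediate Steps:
(-219480 + (-122930 - 33537)/(103248 + 51487)) - 121323 = (-219480 - 156467/154735) - 121323 = -33961394267/154735 - 121323 = -52734308672/154735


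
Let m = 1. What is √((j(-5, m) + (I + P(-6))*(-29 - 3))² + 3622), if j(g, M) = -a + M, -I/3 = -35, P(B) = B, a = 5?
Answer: √10065206 ≈ 3172.6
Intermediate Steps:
I = 105 (I = -3*(-35) = 105)
j(g, M) = -5 + M (j(g, M) = -1*5 + M = -5 + M)
√((j(-5, m) + (I + P(-6))*(-29 - 3))² + 3622) = √(((-5 + 1) + (105 - 6)*(-29 - 3))² + 3622) = √((-4 + 99*(-32))² + 3622) = √((-4 - 3168)² + 3622) = √((-3172)² + 3622) = √(10061584 + 3622) = √10065206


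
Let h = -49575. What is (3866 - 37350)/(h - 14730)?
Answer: 33484/64305 ≈ 0.52071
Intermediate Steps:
(3866 - 37350)/(h - 14730) = (3866 - 37350)/(-49575 - 14730) = -33484/(-64305) = -33484*(-1/64305) = 33484/64305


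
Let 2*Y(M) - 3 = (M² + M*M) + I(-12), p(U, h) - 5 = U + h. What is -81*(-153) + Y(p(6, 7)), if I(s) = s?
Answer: 25425/2 ≈ 12713.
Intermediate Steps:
p(U, h) = 5 + U + h (p(U, h) = 5 + (U + h) = 5 + U + h)
Y(M) = -9/2 + M² (Y(M) = 3/2 + ((M² + M*M) - 12)/2 = 3/2 + ((M² + M²) - 12)/2 = 3/2 + (2*M² - 12)/2 = 3/2 + (-12 + 2*M²)/2 = 3/2 + (-6 + M²) = -9/2 + M²)
-81*(-153) + Y(p(6, 7)) = -81*(-153) + (-9/2 + (5 + 6 + 7)²) = 12393 + (-9/2 + 18²) = 12393 + (-9/2 + 324) = 12393 + 639/2 = 25425/2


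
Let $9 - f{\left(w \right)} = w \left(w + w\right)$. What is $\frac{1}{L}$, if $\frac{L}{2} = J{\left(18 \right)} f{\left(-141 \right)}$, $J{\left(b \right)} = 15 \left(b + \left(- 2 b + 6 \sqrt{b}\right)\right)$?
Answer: $- \frac{1}{21466620} - \frac{\sqrt{2}}{21466620} \approx -1.1246 \cdot 10^{-7}$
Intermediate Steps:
$f{\left(w \right)} = 9 - 2 w^{2}$ ($f{\left(w \right)} = 9 - w \left(w + w\right) = 9 - w 2 w = 9 - 2 w^{2}$)
$J{\left(b \right)} = - 15 b + 90 \sqrt{b}$ ($J{\left(b \right)} = 15 \left(- b + 6 \sqrt{b}\right) = - 15 b + 90 \sqrt{b}$)
$L = 21466620 - 21466620 \sqrt{2}$ ($L = 2 \left(\left(-15\right) 18 + 90 \sqrt{18}\right) \left(9 - 2 \left(-141\right)^{2}\right) = 2 \left(-270 + 90 \cdot 3 \sqrt{2}\right) \left(9 - 39762\right) = 2 \left(-270 + 270 \sqrt{2}\right) \left(9 - 39762\right) = 2 \left(-270 + 270 \sqrt{2}\right) \left(-39753\right) = 2 \left(10733310 - 10733310 \sqrt{2}\right) = 21466620 - 21466620 \sqrt{2} \approx -8.8918 \cdot 10^{6}$)
$\frac{1}{L} = \frac{1}{21466620 - 21466620 \sqrt{2}}$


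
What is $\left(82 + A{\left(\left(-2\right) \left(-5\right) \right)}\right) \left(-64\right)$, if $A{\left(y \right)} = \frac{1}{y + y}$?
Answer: $- \frac{26256}{5} \approx -5251.2$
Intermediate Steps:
$A{\left(y \right)} = \frac{1}{2 y}$
$\left(82 + A{\left(\left(-2\right) \left(-5\right) \right)}\right) \left(-64\right) = \left(82 + \frac{1}{2 \left(\left(-2\right) \left(-5\right)\right)}\right) \left(-64\right) = \left(82 + \frac{1}{2 \cdot 10}\right) \left(-64\right) = \left(82 + \frac{1}{2} \cdot \frac{1}{10}\right) \left(-64\right) = \left(82 + \frac{1}{20}\right) \left(-64\right) = \frac{1641}{20} \left(-64\right) = - \frac{26256}{5}$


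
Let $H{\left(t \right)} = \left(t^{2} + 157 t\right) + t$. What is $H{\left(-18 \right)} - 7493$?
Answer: $-10013$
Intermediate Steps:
$H{\left(t \right)} = t^{2} + 158 t$
$H{\left(-18 \right)} - 7493 = - 18 \left(158 - 18\right) - 7493 = \left(-18\right) 140 - 7493 = -2520 - 7493 = -10013$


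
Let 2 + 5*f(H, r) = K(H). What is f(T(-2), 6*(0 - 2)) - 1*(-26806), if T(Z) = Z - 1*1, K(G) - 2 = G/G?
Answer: 134031/5 ≈ 26806.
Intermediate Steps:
K(G) = 3 (K(G) = 2 + G/G = 2 + 1 = 3)
T(Z) = -1 + Z (T(Z) = Z - 1 = -1 + Z)
f(H, r) = ⅕ (f(H, r) = -⅖ + (⅕)*3 = -⅖ + ⅗ = ⅕)
f(T(-2), 6*(0 - 2)) - 1*(-26806) = ⅕ - 1*(-26806) = ⅕ + 26806 = 134031/5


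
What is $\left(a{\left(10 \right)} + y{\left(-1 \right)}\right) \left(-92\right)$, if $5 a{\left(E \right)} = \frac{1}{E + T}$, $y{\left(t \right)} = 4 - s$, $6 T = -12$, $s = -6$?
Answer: $- \frac{9223}{10} \approx -922.3$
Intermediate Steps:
$T = -2$ ($T = \frac{1}{6} \left(-12\right) = -2$)
$y{\left(t \right)} = 10$ ($y{\left(t \right)} = 4 - -6 = 4 + 6 = 10$)
$a{\left(E \right)} = \frac{1}{5 \left(-2 + E\right)}$ ($a{\left(E \right)} = \frac{1}{5 \left(E - 2\right)} = \frac{1}{5 \left(-2 + E\right)}$)
$\left(a{\left(10 \right)} + y{\left(-1 \right)}\right) \left(-92\right) = \left(\frac{1}{5 \left(-2 + 10\right)} + 10\right) \left(-92\right) = \left(\frac{1}{5 \cdot 8} + 10\right) \left(-92\right) = \left(\frac{1}{5} \cdot \frac{1}{8} + 10\right) \left(-92\right) = \left(\frac{1}{40} + 10\right) \left(-92\right) = \frac{401}{40} \left(-92\right) = - \frac{9223}{10}$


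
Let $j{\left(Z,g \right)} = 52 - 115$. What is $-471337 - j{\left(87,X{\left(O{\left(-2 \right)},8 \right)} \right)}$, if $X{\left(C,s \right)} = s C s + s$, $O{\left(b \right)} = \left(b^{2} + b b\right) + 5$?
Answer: $-471274$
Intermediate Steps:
$O{\left(b \right)} = 5 + 2 b^{2}$ ($O{\left(b \right)} = \left(b^{2} + b^{2}\right) + 5 = 2 b^{2} + 5 = 5 + 2 b^{2}$)
$X{\left(C,s \right)} = s + C s^{2}$ ($X{\left(C,s \right)} = C s s + s = C s^{2} + s = s + C s^{2}$)
$j{\left(Z,g \right)} = -63$ ($j{\left(Z,g \right)} = 52 - 115 = -63$)
$-471337 - j{\left(87,X{\left(O{\left(-2 \right)},8 \right)} \right)} = -471337 - -63 = -471337 + 63 = -471274$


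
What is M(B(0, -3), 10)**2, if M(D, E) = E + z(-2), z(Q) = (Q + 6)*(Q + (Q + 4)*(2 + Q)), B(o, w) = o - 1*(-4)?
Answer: 4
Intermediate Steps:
B(o, w) = 4 + o (B(o, w) = o + 4 = 4 + o)
z(Q) = (6 + Q)*(Q + (2 + Q)*(4 + Q)) (z(Q) = (6 + Q)*(Q + (4 + Q)*(2 + Q)) = (6 + Q)*(Q + (2 + Q)*(4 + Q)))
M(D, E) = -8 + E (M(D, E) = E + (48 + (-2)**3 + 13*(-2)**2 + 50*(-2)) = E + (48 - 8 + 13*4 - 100) = E + (48 - 8 + 52 - 100) = E - 8 = -8 + E)
M(B(0, -3), 10)**2 = (-8 + 10)**2 = 2**2 = 4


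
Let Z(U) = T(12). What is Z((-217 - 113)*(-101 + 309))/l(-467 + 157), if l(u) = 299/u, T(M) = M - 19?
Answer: 2170/299 ≈ 7.2575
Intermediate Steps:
T(M) = -19 + M
Z(U) = -7 (Z(U) = -19 + 12 = -7)
Z((-217 - 113)*(-101 + 309))/l(-467 + 157) = -7/(299/(-467 + 157)) = -7/(299/(-310)) = -7/(299*(-1/310)) = -7/(-299/310) = -7*(-310/299) = 2170/299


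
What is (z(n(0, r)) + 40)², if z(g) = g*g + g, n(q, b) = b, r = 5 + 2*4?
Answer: 49284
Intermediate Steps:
r = 13 (r = 5 + 8 = 13)
z(g) = g + g² (z(g) = g² + g = g + g²)
(z(n(0, r)) + 40)² = (13*(1 + 13) + 40)² = (13*14 + 40)² = (182 + 40)² = 222² = 49284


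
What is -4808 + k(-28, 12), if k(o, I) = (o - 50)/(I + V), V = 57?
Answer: -110610/23 ≈ -4809.1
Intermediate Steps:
k(o, I) = (-50 + o)/(57 + I) (k(o, I) = (o - 50)/(I + 57) = (-50 + o)/(57 + I))
-4808 + k(-28, 12) = -4808 + (-50 - 28)/(57 + 12) = -4808 - 78/69 = -4808 + (1/69)*(-78) = -4808 - 26/23 = -110610/23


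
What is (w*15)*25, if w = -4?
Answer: -1500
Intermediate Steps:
(w*15)*25 = -4*15*25 = -60*25 = -1500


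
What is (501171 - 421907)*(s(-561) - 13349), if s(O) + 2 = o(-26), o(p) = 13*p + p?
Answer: -1087105760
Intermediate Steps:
o(p) = 14*p
s(O) = -366 (s(O) = -2 + 14*(-26) = -2 - 364 = -366)
(501171 - 421907)*(s(-561) - 13349) = (501171 - 421907)*(-366 - 13349) = 79264*(-13715) = -1087105760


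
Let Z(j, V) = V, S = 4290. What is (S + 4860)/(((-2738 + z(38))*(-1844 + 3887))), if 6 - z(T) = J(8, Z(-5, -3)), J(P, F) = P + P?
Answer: -1525/935694 ≈ -0.0016298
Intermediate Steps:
J(P, F) = 2*P
z(T) = -10 (z(T) = 6 - 2*8 = 6 - 1*16 = 6 - 16 = -10)
(S + 4860)/(((-2738 + z(38))*(-1844 + 3887))) = (4290 + 4860)/(((-2738 - 10)*(-1844 + 3887))) = 9150/((-2748*2043)) = 9150/(-5614164) = 9150*(-1/5614164) = -1525/935694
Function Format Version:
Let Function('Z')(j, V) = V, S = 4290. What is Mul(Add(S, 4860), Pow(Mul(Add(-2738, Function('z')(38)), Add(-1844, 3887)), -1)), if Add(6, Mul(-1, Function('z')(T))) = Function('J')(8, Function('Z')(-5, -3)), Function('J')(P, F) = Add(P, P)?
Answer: Rational(-1525, 935694) ≈ -0.0016298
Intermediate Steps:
Function('J')(P, F) = Mul(2, P)
Function('z')(T) = -10 (Function('z')(T) = Add(6, Mul(-1, Mul(2, 8))) = Add(6, Mul(-1, 16)) = Add(6, -16) = -10)
Mul(Add(S, 4860), Pow(Mul(Add(-2738, Function('z')(38)), Add(-1844, 3887)), -1)) = Mul(Add(4290, 4860), Pow(Mul(Add(-2738, -10), Add(-1844, 3887)), -1)) = Mul(9150, Pow(Mul(-2748, 2043), -1)) = Mul(9150, Pow(-5614164, -1)) = Mul(9150, Rational(-1, 5614164)) = Rational(-1525, 935694)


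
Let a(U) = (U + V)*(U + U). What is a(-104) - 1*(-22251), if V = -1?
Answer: 44091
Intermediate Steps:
a(U) = 2*U*(-1 + U) (a(U) = (U - 1)*(U + U) = (-1 + U)*(2*U) = 2*U*(-1 + U))
a(-104) - 1*(-22251) = 2*(-104)*(-1 - 104) - 1*(-22251) = 2*(-104)*(-105) + 22251 = 21840 + 22251 = 44091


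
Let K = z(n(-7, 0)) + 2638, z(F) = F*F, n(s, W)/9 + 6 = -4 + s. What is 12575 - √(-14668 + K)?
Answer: 12575 - √11379 ≈ 12468.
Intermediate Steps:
n(s, W) = -90 + 9*s (n(s, W) = -54 + 9*(-4 + s) = -54 + (-36 + 9*s) = -90 + 9*s)
z(F) = F²
K = 26047 (K = (-90 + 9*(-7))² + 2638 = (-90 - 63)² + 2638 = (-153)² + 2638 = 23409 + 2638 = 26047)
12575 - √(-14668 + K) = 12575 - √(-14668 + 26047) = 12575 - √11379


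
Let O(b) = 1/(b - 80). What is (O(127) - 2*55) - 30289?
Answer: -1428752/47 ≈ -30399.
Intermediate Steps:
O(b) = 1/(-80 + b)
(O(127) - 2*55) - 30289 = (1/(-80 + 127) - 2*55) - 30289 = (1/47 - 110) - 30289 = -5169/47 - 30289 = -1428752/47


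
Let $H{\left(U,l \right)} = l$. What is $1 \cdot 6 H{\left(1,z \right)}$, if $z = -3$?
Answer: $-18$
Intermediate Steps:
$1 \cdot 6 H{\left(1,z \right)} = 1 \cdot 6 \left(-3\right) = 6 \left(-3\right) = -18$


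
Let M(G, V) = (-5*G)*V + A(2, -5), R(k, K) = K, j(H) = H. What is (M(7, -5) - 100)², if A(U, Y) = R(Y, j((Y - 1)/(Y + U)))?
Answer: 5929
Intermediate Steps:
A(U, Y) = (-1 + Y)/(U + Y) (A(U, Y) = (Y - 1)/(Y + U) = (-1 + Y)/(U + Y))
M(G, V) = 2 - 5*G*V (M(G, V) = (-5*G)*V + (-1 - 5)/(2 - 5) = -5*G*V - 6/(-3) = -5*G*V - ⅓*(-6) = -5*G*V + 2 = 2 - 5*G*V)
(M(7, -5) - 100)² = ((2 - 5*7*(-5)) - 100)² = ((2 + 175) - 100)² = (177 - 100)² = 77² = 5929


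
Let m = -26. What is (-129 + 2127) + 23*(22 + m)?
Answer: 1906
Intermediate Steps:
(-129 + 2127) + 23*(22 + m) = (-129 + 2127) + 23*(22 - 26) = 1998 + 23*(-4) = 1998 - 92 = 1906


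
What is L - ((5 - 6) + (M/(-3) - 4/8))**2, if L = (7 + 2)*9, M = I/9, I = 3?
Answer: 25403/324 ≈ 78.404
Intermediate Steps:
M = 1/3 (M = 3/9 = 3*(1/9) = 1/3 ≈ 0.33333)
L = 81 (L = 9*9 = 81)
L - ((5 - 6) + (M/(-3) - 4/8))**2 = 81 - ((5 - 6) + ((1/3)/(-3) - 4/8))**2 = 81 - (-1 + ((1/3)*(-1/3) - 4*1/8))**2 = 81 - (-1 + (-1/9 - 1/2))**2 = 81 - (-1 - 11/18)**2 = 81 - (-29/18)**2 = 81 - 1*841/324 = 81 - 841/324 = 25403/324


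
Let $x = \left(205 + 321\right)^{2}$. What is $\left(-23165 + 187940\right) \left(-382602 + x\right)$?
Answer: $-17453956650$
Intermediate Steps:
$x = 276676$ ($x = 526^{2} = 276676$)
$\left(-23165 + 187940\right) \left(-382602 + x\right) = \left(-23165 + 187940\right) \left(-382602 + 276676\right) = 164775 \left(-105926\right) = -17453956650$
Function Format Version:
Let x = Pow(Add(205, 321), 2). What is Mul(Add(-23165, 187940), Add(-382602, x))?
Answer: -17453956650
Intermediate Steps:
x = 276676 (x = Pow(526, 2) = 276676)
Mul(Add(-23165, 187940), Add(-382602, x)) = Mul(Add(-23165, 187940), Add(-382602, 276676)) = Mul(164775, -105926) = -17453956650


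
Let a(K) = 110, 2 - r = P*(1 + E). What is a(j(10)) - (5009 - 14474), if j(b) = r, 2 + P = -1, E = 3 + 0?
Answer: 9575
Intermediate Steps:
E = 3
P = -3 (P = -2 - 1 = -3)
r = 14 (r = 2 - (-3)*(1 + 3) = 2 - (-3)*4 = 2 - 1*(-12) = 2 + 12 = 14)
j(b) = 14
a(j(10)) - (5009 - 14474) = 110 - (5009 - 14474) = 110 - 1*(-9465) = 110 + 9465 = 9575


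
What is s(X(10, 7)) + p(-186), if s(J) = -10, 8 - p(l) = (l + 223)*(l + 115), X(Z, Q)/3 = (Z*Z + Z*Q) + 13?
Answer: 2625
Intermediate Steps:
X(Z, Q) = 39 + 3*Z² + 3*Q*Z (X(Z, Q) = 3*((Z*Z + Z*Q) + 13) = 3*((Z² + Q*Z) + 13) = 3*(13 + Z² + Q*Z) = 39 + 3*Z² + 3*Q*Z)
p(l) = 8 - (115 + l)*(223 + l) (p(l) = 8 - (l + 223)*(l + 115) = 8 - (223 + l)*(115 + l) = 8 - (115 + l)*(223 + l))
s(X(10, 7)) + p(-186) = -10 + (-25637 - 1*(-186)² - 338*(-186)) = -10 + (-25637 - 1*34596 + 62868) = -10 + (-25637 - 34596 + 62868) = -10 + 2635 = 2625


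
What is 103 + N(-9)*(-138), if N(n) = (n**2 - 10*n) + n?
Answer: -22253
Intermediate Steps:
N(n) = n**2 - 9*n
103 + N(-9)*(-138) = 103 - 9*(-9 - 9)*(-138) = 103 - 9*(-18)*(-138) = 103 + 162*(-138) = 103 - 22356 = -22253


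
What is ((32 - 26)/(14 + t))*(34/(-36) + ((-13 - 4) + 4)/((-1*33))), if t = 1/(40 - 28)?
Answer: -436/1859 ≈ -0.23453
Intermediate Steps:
t = 1/12 ≈ 0.083333
((32 - 26)/(14 + t))*(34/(-36) + ((-13 - 4) + 4)/((-1*33))) = ((32 - 26)/(14 + 1/12))*(34/(-36) + ((-13 - 4) + 4)/((-1*33))) = (6/(169/12))*(34*(-1/36) + (-17 + 4)/(-33)) = (6*(12/169))*(-17/18 - 13*(-1/33)) = 72*(-17/18 + 13/33)/169 = (72/169)*(-109/198) = -436/1859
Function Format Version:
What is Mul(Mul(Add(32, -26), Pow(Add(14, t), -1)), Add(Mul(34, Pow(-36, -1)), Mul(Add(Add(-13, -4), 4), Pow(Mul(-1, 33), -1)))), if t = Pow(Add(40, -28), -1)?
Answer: Rational(-436, 1859) ≈ -0.23453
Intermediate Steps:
t = Rational(1, 12) (t = Pow(12, -1) = Rational(1, 12) ≈ 0.083333)
Mul(Mul(Add(32, -26), Pow(Add(14, t), -1)), Add(Mul(34, Pow(-36, -1)), Mul(Add(Add(-13, -4), 4), Pow(Mul(-1, 33), -1)))) = Mul(Mul(Add(32, -26), Pow(Add(14, Rational(1, 12)), -1)), Add(Mul(34, Pow(-36, -1)), Mul(Add(Add(-13, -4), 4), Pow(Mul(-1, 33), -1)))) = Mul(Mul(6, Pow(Rational(169, 12), -1)), Add(Mul(34, Rational(-1, 36)), Mul(Add(-17, 4), Pow(-33, -1)))) = Mul(Mul(6, Rational(12, 169)), Add(Rational(-17, 18), Mul(-13, Rational(-1, 33)))) = Mul(Rational(72, 169), Add(Rational(-17, 18), Rational(13, 33))) = Mul(Rational(72, 169), Rational(-109, 198)) = Rational(-436, 1859)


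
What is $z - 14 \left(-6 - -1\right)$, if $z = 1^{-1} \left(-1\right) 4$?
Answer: $66$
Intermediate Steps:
$z = -4$ ($z = 1 \left(-1\right) 4 = \left(-1\right) 4 = -4$)
$z - 14 \left(-6 - -1\right) = -4 - 14 \left(-6 - -1\right) = -4 - 14 \left(-6 + 1\right) = -4 - -70 = -4 + 70 = 66$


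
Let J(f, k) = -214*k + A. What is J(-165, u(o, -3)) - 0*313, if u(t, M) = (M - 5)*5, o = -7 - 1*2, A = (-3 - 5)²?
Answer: 8624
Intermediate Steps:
A = 64 (A = (-8)² = 64)
o = -9 (o = -7 - 2 = -9)
u(t, M) = -25 + 5*M (u(t, M) = (-5 + M)*5 = -25 + 5*M)
J(f, k) = 64 - 214*k (J(f, k) = -214*k + 64 = 64 - 214*k)
J(-165, u(o, -3)) - 0*313 = (64 - 214*(-25 + 5*(-3))) - 0*313 = (64 - 214*(-25 - 15)) - 1*0 = (64 - 214*(-40)) + 0 = (64 + 8560) + 0 = 8624 + 0 = 8624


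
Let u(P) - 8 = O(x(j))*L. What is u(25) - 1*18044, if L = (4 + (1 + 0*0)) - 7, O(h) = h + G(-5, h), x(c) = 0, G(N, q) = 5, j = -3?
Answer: -18046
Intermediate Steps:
O(h) = 5 + h (O(h) = h + 5 = 5 + h)
L = -2 (L = (4 + (1 + 0)) - 7 = (4 + 1) - 7 = 5 - 7 = -2)
u(P) = -2 (u(P) = 8 + (5 + 0)*(-2) = 8 + 5*(-2) = 8 - 10 = -2)
u(25) - 1*18044 = -2 - 1*18044 = -2 - 18044 = -18046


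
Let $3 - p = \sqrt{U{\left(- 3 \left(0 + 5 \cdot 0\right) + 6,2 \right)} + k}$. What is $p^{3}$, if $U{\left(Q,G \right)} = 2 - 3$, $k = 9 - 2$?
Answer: $\left(3 - \sqrt{6}\right)^{3} \approx 0.16684$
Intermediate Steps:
$k = 7$
$U{\left(Q,G \right)} = -1$
$p = 3 - \sqrt{6}$ ($p = 3 - \sqrt{-1 + 7} = 3 - \sqrt{6} \approx 0.55051$)
$p^{3} = \left(3 - \sqrt{6}\right)^{3}$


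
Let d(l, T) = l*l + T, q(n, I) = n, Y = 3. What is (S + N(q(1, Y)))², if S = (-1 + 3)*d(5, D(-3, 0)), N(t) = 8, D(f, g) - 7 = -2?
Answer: 4624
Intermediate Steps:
D(f, g) = 5 (D(f, g) = 7 - 2 = 5)
d(l, T) = T + l² (d(l, T) = l² + T = T + l²)
S = 60 (S = (-1 + 3)*(5 + 5²) = 2*(5 + 25) = 2*30 = 60)
(S + N(q(1, Y)))² = (60 + 8)² = 68² = 4624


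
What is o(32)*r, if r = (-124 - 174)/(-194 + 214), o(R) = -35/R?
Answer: 1043/64 ≈ 16.297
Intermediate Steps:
r = -149/10 (r = -298/20 = -298*1/20 = -149/10 ≈ -14.900)
o(32)*r = -35/32*(-149/10) = 1043/64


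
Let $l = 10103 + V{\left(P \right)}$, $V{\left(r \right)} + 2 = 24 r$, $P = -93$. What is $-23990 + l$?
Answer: $-16121$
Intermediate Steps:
$V{\left(r \right)} = -2 + 24 r$
$l = 7869$ ($l = 10103 + \left(-2 + 24 \left(-93\right)\right) = 10103 - 2234 = 7869$)
$-23990 + l = -23990 + 7869 = -16121$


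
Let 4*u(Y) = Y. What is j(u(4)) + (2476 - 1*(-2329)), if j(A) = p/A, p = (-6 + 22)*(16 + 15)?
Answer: 5301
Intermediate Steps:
u(Y) = Y/4
p = 496 (p = 16*31 = 496)
j(A) = 496/A
j(u(4)) + (2476 - 1*(-2329)) = 496/(((¼)*4)) + (2476 - 1*(-2329)) = 496/1 + (2476 + 2329) = 496*1 + 4805 = 496 + 4805 = 5301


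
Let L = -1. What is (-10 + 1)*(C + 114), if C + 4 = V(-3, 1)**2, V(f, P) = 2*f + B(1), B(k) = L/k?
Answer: -1431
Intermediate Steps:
B(k) = -1/k
V(f, P) = -1 + 2*f (V(f, P) = 2*f - 1/1 = 2*f - 1*1 = 2*f - 1 = -1 + 2*f)
C = 45 (C = -4 + (-1 + 2*(-3))**2 = -4 + (-1 - 6)**2 = -4 + (-7)**2 = -4 + 49 = 45)
(-10 + 1)*(C + 114) = (-10 + 1)*(45 + 114) = -9*159 = -1431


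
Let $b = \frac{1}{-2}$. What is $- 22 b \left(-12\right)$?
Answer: $-132$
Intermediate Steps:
$b = - \frac{1}{2} \approx -0.5$
$- 22 b \left(-12\right) = \left(-22\right) \left(- \frac{1}{2}\right) \left(-12\right) = 11 \left(-12\right) = -132$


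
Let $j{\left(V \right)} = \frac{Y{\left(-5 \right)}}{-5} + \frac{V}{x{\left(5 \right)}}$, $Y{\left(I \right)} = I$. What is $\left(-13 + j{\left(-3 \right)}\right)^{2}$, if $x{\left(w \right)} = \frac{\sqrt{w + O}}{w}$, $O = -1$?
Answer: $\frac{1521}{4} \approx 380.25$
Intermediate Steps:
$x{\left(w \right)} = \frac{\sqrt{-1 + w}}{w}$ ($x{\left(w \right)} = \frac{\sqrt{w - 1}}{w} = \frac{\sqrt{-1 + w}}{w}$)
$j{\left(V \right)} = 1 + \frac{5 V}{2}$ ($j{\left(V \right)} = - \frac{5}{-5} + \frac{V}{\frac{1}{5} \sqrt{-1 + 5}} = \left(-5\right) \left(- \frac{1}{5}\right) + \frac{V}{\frac{1}{5} \sqrt{4}} = 1 + \frac{V}{\frac{1}{5} \cdot 2} = 1 + \frac{V}{\frac{2}{5}} = 1 + V \frac{5}{2} = 1 + \frac{5 V}{2}$)
$\left(-13 + j{\left(-3 \right)}\right)^{2} = \left(-13 + \left(1 + \frac{5}{2} \left(-3\right)\right)\right)^{2} = \left(-13 + \left(1 - \frac{15}{2}\right)\right)^{2} = \left(-13 - \frac{13}{2}\right)^{2} = \left(- \frac{39}{2}\right)^{2} = \frac{1521}{4}$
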